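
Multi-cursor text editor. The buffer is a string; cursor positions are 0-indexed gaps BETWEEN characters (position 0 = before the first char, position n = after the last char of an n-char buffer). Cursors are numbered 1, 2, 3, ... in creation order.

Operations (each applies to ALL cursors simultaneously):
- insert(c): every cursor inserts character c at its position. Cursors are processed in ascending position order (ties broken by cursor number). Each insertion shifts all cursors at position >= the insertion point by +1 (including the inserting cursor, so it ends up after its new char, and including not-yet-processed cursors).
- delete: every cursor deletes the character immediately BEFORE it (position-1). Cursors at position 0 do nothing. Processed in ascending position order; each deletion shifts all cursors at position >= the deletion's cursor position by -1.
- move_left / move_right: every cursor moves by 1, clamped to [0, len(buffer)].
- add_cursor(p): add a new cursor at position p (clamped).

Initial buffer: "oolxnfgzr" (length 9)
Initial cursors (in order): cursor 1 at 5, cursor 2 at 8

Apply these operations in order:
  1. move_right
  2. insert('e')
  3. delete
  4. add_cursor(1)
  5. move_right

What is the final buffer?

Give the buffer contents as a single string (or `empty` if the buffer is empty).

Answer: oolxnfgzr

Derivation:
After op 1 (move_right): buffer="oolxnfgzr" (len 9), cursors c1@6 c2@9, authorship .........
After op 2 (insert('e')): buffer="oolxnfegzre" (len 11), cursors c1@7 c2@11, authorship ......1...2
After op 3 (delete): buffer="oolxnfgzr" (len 9), cursors c1@6 c2@9, authorship .........
After op 4 (add_cursor(1)): buffer="oolxnfgzr" (len 9), cursors c3@1 c1@6 c2@9, authorship .........
After op 5 (move_right): buffer="oolxnfgzr" (len 9), cursors c3@2 c1@7 c2@9, authorship .........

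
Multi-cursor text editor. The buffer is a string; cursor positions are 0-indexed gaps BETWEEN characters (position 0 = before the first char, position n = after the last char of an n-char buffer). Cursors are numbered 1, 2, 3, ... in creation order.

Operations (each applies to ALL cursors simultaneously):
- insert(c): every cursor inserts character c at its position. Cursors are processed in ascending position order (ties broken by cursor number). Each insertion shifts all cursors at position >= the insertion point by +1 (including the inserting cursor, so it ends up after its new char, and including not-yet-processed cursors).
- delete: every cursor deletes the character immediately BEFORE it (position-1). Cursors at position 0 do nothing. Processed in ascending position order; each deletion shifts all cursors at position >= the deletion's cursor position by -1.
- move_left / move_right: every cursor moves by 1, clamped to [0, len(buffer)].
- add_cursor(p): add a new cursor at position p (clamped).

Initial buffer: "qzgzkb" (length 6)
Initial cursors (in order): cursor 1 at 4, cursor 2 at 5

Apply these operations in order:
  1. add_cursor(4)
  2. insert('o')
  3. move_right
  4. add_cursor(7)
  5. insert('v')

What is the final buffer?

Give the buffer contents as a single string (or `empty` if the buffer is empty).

Answer: qzgzookvvvobv

Derivation:
After op 1 (add_cursor(4)): buffer="qzgzkb" (len 6), cursors c1@4 c3@4 c2@5, authorship ......
After op 2 (insert('o')): buffer="qzgzookob" (len 9), cursors c1@6 c3@6 c2@8, authorship ....13.2.
After op 3 (move_right): buffer="qzgzookob" (len 9), cursors c1@7 c3@7 c2@9, authorship ....13.2.
After op 4 (add_cursor(7)): buffer="qzgzookob" (len 9), cursors c1@7 c3@7 c4@7 c2@9, authorship ....13.2.
After op 5 (insert('v')): buffer="qzgzookvvvobv" (len 13), cursors c1@10 c3@10 c4@10 c2@13, authorship ....13.1342.2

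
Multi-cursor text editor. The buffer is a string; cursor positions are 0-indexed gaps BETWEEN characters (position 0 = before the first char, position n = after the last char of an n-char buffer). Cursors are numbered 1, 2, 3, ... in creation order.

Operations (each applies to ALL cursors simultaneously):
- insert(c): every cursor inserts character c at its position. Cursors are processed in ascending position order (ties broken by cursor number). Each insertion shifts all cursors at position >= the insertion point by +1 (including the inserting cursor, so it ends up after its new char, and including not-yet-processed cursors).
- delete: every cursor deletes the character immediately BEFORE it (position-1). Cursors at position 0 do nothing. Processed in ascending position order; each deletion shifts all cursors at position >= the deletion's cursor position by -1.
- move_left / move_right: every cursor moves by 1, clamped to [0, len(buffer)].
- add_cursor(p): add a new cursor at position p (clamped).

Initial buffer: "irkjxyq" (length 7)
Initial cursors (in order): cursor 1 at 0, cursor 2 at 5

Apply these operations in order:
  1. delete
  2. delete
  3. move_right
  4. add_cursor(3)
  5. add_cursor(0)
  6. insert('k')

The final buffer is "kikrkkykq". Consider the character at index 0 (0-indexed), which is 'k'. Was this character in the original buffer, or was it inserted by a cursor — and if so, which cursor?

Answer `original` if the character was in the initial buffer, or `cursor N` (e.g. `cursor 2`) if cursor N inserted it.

Answer: cursor 4

Derivation:
After op 1 (delete): buffer="irkjyq" (len 6), cursors c1@0 c2@4, authorship ......
After op 2 (delete): buffer="irkyq" (len 5), cursors c1@0 c2@3, authorship .....
After op 3 (move_right): buffer="irkyq" (len 5), cursors c1@1 c2@4, authorship .....
After op 4 (add_cursor(3)): buffer="irkyq" (len 5), cursors c1@1 c3@3 c2@4, authorship .....
After op 5 (add_cursor(0)): buffer="irkyq" (len 5), cursors c4@0 c1@1 c3@3 c2@4, authorship .....
After op 6 (insert('k')): buffer="kikrkkykq" (len 9), cursors c4@1 c1@3 c3@6 c2@8, authorship 4.1..3.2.
Authorship (.=original, N=cursor N): 4 . 1 . . 3 . 2 .
Index 0: author = 4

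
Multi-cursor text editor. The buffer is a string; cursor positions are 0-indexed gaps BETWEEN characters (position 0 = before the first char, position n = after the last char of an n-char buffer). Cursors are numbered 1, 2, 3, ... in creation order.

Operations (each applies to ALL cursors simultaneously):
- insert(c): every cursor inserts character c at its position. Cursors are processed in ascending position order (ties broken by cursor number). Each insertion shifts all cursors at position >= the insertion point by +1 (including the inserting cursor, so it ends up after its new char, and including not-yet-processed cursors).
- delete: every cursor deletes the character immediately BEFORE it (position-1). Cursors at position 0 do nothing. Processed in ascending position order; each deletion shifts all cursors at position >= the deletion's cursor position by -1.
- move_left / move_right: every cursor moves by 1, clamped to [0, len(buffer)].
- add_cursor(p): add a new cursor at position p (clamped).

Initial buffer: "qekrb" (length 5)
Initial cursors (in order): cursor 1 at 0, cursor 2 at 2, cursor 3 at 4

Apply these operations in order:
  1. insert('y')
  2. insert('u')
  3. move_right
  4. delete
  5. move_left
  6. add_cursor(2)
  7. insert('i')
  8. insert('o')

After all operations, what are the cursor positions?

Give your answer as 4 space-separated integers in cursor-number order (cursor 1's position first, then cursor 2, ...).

Answer: 3 10 15 6

Derivation:
After op 1 (insert('y')): buffer="yqeykryb" (len 8), cursors c1@1 c2@4 c3@7, authorship 1..2..3.
After op 2 (insert('u')): buffer="yuqeyukryub" (len 11), cursors c1@2 c2@6 c3@10, authorship 11..22..33.
After op 3 (move_right): buffer="yuqeyukryub" (len 11), cursors c1@3 c2@7 c3@11, authorship 11..22..33.
After op 4 (delete): buffer="yueyuryu" (len 8), cursors c1@2 c2@5 c3@8, authorship 11.22.33
After op 5 (move_left): buffer="yueyuryu" (len 8), cursors c1@1 c2@4 c3@7, authorship 11.22.33
After op 6 (add_cursor(2)): buffer="yueyuryu" (len 8), cursors c1@1 c4@2 c2@4 c3@7, authorship 11.22.33
After op 7 (insert('i')): buffer="yiuieyiuryiu" (len 12), cursors c1@2 c4@4 c2@7 c3@11, authorship 1114.222.333
After op 8 (insert('o')): buffer="yiouioeyiouryiou" (len 16), cursors c1@3 c4@6 c2@10 c3@15, authorship 111144.2222.3333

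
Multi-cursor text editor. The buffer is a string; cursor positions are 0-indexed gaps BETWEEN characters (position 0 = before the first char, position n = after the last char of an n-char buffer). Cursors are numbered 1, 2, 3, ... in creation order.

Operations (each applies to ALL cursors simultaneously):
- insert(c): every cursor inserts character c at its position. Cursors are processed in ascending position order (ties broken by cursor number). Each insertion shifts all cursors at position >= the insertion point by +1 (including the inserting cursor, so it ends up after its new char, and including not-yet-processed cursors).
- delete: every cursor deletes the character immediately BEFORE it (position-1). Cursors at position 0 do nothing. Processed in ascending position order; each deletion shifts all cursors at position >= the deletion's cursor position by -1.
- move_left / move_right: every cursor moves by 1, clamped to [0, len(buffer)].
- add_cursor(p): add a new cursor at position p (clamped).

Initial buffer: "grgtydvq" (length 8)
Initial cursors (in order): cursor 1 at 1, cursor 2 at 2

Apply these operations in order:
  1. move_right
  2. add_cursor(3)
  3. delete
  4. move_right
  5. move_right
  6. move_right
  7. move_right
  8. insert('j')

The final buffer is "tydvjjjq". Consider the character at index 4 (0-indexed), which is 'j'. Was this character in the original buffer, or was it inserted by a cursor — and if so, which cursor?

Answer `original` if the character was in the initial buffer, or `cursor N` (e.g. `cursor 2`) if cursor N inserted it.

After op 1 (move_right): buffer="grgtydvq" (len 8), cursors c1@2 c2@3, authorship ........
After op 2 (add_cursor(3)): buffer="grgtydvq" (len 8), cursors c1@2 c2@3 c3@3, authorship ........
After op 3 (delete): buffer="tydvq" (len 5), cursors c1@0 c2@0 c3@0, authorship .....
After op 4 (move_right): buffer="tydvq" (len 5), cursors c1@1 c2@1 c3@1, authorship .....
After op 5 (move_right): buffer="tydvq" (len 5), cursors c1@2 c2@2 c3@2, authorship .....
After op 6 (move_right): buffer="tydvq" (len 5), cursors c1@3 c2@3 c3@3, authorship .....
After op 7 (move_right): buffer="tydvq" (len 5), cursors c1@4 c2@4 c3@4, authorship .....
After op 8 (insert('j')): buffer="tydvjjjq" (len 8), cursors c1@7 c2@7 c3@7, authorship ....123.
Authorship (.=original, N=cursor N): . . . . 1 2 3 .
Index 4: author = 1

Answer: cursor 1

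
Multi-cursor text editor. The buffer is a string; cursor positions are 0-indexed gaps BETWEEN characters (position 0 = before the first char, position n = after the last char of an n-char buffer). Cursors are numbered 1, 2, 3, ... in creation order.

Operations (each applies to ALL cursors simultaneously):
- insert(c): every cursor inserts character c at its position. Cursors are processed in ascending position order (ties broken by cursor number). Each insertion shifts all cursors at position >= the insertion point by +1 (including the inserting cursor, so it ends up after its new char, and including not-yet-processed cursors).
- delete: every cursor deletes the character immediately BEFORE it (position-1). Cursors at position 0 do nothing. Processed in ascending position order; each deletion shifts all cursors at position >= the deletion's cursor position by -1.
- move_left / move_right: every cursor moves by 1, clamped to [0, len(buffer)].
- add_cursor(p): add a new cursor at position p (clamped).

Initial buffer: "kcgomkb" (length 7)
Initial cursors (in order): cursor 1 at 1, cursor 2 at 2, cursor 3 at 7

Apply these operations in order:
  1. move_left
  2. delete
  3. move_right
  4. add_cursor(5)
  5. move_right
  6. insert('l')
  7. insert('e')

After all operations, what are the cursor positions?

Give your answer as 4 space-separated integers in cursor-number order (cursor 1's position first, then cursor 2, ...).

After op 1 (move_left): buffer="kcgomkb" (len 7), cursors c1@0 c2@1 c3@6, authorship .......
After op 2 (delete): buffer="cgomb" (len 5), cursors c1@0 c2@0 c3@4, authorship .....
After op 3 (move_right): buffer="cgomb" (len 5), cursors c1@1 c2@1 c3@5, authorship .....
After op 4 (add_cursor(5)): buffer="cgomb" (len 5), cursors c1@1 c2@1 c3@5 c4@5, authorship .....
After op 5 (move_right): buffer="cgomb" (len 5), cursors c1@2 c2@2 c3@5 c4@5, authorship .....
After op 6 (insert('l')): buffer="cgllombll" (len 9), cursors c1@4 c2@4 c3@9 c4@9, authorship ..12...34
After op 7 (insert('e')): buffer="cglleeombllee" (len 13), cursors c1@6 c2@6 c3@13 c4@13, authorship ..1212...3434

Answer: 6 6 13 13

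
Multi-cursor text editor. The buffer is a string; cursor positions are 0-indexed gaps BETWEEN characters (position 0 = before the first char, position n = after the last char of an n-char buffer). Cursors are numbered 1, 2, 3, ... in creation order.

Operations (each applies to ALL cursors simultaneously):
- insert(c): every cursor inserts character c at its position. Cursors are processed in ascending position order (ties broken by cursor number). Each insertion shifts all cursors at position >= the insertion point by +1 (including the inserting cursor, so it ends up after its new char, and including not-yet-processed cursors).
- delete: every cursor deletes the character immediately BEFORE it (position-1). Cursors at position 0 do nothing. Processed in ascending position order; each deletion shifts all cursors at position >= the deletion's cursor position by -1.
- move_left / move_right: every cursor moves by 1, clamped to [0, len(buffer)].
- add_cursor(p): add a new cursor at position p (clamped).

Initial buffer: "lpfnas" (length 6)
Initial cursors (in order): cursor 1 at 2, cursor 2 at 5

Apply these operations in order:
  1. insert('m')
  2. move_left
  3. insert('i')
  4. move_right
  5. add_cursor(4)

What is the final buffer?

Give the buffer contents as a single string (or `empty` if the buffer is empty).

Answer: lpimfnaims

Derivation:
After op 1 (insert('m')): buffer="lpmfnams" (len 8), cursors c1@3 c2@7, authorship ..1...2.
After op 2 (move_left): buffer="lpmfnams" (len 8), cursors c1@2 c2@6, authorship ..1...2.
After op 3 (insert('i')): buffer="lpimfnaims" (len 10), cursors c1@3 c2@8, authorship ..11...22.
After op 4 (move_right): buffer="lpimfnaims" (len 10), cursors c1@4 c2@9, authorship ..11...22.
After op 5 (add_cursor(4)): buffer="lpimfnaims" (len 10), cursors c1@4 c3@4 c2@9, authorship ..11...22.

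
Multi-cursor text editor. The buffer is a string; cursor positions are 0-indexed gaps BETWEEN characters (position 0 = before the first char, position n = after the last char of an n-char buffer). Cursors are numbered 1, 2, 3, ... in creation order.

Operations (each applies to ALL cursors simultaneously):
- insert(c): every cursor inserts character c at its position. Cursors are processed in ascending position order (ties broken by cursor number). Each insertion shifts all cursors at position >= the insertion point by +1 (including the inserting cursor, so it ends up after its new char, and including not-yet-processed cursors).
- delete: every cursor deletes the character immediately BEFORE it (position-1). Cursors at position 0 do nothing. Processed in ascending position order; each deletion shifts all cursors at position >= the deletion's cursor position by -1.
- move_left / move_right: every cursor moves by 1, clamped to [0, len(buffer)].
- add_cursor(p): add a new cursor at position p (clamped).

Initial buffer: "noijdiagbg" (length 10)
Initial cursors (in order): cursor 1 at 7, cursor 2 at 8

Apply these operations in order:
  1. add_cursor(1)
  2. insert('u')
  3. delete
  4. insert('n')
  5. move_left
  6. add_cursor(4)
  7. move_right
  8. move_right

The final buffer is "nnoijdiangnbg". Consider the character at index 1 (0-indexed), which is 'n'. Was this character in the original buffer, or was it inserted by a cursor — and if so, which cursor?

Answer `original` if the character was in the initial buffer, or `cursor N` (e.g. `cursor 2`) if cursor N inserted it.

Answer: cursor 3

Derivation:
After op 1 (add_cursor(1)): buffer="noijdiagbg" (len 10), cursors c3@1 c1@7 c2@8, authorship ..........
After op 2 (insert('u')): buffer="nuoijdiaugubg" (len 13), cursors c3@2 c1@9 c2@11, authorship .3......1.2..
After op 3 (delete): buffer="noijdiagbg" (len 10), cursors c3@1 c1@7 c2@8, authorship ..........
After op 4 (insert('n')): buffer="nnoijdiangnbg" (len 13), cursors c3@2 c1@9 c2@11, authorship .3......1.2..
After op 5 (move_left): buffer="nnoijdiangnbg" (len 13), cursors c3@1 c1@8 c2@10, authorship .3......1.2..
After op 6 (add_cursor(4)): buffer="nnoijdiangnbg" (len 13), cursors c3@1 c4@4 c1@8 c2@10, authorship .3......1.2..
After op 7 (move_right): buffer="nnoijdiangnbg" (len 13), cursors c3@2 c4@5 c1@9 c2@11, authorship .3......1.2..
After op 8 (move_right): buffer="nnoijdiangnbg" (len 13), cursors c3@3 c4@6 c1@10 c2@12, authorship .3......1.2..
Authorship (.=original, N=cursor N): . 3 . . . . . . 1 . 2 . .
Index 1: author = 3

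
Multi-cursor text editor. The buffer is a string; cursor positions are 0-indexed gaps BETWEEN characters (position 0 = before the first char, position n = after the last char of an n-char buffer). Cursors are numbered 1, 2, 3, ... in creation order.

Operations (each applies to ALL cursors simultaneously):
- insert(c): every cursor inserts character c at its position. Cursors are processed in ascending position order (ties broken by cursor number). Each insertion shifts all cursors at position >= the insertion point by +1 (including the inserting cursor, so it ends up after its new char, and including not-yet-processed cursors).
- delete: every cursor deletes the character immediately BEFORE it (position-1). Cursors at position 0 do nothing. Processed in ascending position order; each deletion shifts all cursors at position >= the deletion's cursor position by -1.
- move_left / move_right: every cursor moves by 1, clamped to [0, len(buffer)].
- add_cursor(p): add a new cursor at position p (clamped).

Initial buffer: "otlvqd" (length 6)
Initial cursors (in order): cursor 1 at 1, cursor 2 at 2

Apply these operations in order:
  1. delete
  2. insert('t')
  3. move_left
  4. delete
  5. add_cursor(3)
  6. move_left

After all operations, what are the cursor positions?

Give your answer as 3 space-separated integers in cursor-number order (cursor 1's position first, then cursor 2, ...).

Answer: 0 0 2

Derivation:
After op 1 (delete): buffer="lvqd" (len 4), cursors c1@0 c2@0, authorship ....
After op 2 (insert('t')): buffer="ttlvqd" (len 6), cursors c1@2 c2@2, authorship 12....
After op 3 (move_left): buffer="ttlvqd" (len 6), cursors c1@1 c2@1, authorship 12....
After op 4 (delete): buffer="tlvqd" (len 5), cursors c1@0 c2@0, authorship 2....
After op 5 (add_cursor(3)): buffer="tlvqd" (len 5), cursors c1@0 c2@0 c3@3, authorship 2....
After op 6 (move_left): buffer="tlvqd" (len 5), cursors c1@0 c2@0 c3@2, authorship 2....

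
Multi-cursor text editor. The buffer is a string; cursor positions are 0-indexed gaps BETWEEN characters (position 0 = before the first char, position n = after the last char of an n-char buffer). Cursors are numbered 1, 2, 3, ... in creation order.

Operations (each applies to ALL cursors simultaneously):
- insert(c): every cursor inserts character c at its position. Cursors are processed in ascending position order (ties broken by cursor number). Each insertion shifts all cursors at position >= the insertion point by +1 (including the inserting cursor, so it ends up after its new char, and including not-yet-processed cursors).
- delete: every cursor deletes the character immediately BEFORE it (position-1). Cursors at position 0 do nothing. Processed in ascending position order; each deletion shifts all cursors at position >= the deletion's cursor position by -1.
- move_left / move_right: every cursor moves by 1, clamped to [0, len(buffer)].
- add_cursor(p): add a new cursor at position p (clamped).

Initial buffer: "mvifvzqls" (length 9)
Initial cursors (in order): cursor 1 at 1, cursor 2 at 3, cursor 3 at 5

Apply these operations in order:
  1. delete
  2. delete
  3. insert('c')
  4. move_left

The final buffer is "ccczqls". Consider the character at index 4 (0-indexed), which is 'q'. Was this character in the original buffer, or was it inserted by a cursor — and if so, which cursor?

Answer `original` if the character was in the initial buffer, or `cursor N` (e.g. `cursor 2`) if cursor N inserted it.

After op 1 (delete): buffer="vfzqls" (len 6), cursors c1@0 c2@1 c3@2, authorship ......
After op 2 (delete): buffer="zqls" (len 4), cursors c1@0 c2@0 c3@0, authorship ....
After op 3 (insert('c')): buffer="ccczqls" (len 7), cursors c1@3 c2@3 c3@3, authorship 123....
After op 4 (move_left): buffer="ccczqls" (len 7), cursors c1@2 c2@2 c3@2, authorship 123....
Authorship (.=original, N=cursor N): 1 2 3 . . . .
Index 4: author = original

Answer: original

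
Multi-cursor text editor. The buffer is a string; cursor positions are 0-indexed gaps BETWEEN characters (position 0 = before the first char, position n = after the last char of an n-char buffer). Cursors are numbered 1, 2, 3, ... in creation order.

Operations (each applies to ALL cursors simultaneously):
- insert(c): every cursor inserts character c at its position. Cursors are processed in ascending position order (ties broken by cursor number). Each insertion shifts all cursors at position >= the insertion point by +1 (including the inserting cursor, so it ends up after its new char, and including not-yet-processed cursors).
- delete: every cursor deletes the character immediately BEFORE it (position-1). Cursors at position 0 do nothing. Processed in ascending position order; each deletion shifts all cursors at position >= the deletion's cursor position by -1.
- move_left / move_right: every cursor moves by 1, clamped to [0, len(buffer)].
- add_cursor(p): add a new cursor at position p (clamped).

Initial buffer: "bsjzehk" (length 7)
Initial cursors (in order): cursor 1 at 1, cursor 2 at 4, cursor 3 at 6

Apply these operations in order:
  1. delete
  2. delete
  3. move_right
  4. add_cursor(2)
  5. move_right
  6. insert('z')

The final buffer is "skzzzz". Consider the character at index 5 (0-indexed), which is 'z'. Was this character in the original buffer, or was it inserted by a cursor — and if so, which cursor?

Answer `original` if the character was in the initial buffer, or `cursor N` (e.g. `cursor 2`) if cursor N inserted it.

After op 1 (delete): buffer="sjek" (len 4), cursors c1@0 c2@2 c3@3, authorship ....
After op 2 (delete): buffer="sk" (len 2), cursors c1@0 c2@1 c3@1, authorship ..
After op 3 (move_right): buffer="sk" (len 2), cursors c1@1 c2@2 c3@2, authorship ..
After op 4 (add_cursor(2)): buffer="sk" (len 2), cursors c1@1 c2@2 c3@2 c4@2, authorship ..
After op 5 (move_right): buffer="sk" (len 2), cursors c1@2 c2@2 c3@2 c4@2, authorship ..
After op 6 (insert('z')): buffer="skzzzz" (len 6), cursors c1@6 c2@6 c3@6 c4@6, authorship ..1234
Authorship (.=original, N=cursor N): . . 1 2 3 4
Index 5: author = 4

Answer: cursor 4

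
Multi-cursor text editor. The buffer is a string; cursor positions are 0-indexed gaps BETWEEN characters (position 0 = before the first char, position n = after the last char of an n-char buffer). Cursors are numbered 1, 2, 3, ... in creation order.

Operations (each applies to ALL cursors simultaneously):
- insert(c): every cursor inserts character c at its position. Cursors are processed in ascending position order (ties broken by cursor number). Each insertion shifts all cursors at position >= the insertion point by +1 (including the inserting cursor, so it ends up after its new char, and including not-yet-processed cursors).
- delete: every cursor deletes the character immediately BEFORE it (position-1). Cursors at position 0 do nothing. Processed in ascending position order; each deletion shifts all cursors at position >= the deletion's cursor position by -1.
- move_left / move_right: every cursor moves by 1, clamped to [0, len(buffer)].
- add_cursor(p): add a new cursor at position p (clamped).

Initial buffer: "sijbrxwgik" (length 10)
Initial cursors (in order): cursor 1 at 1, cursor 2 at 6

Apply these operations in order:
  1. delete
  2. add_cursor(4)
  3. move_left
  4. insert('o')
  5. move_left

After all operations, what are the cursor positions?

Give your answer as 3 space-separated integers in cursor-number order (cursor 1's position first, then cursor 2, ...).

After op 1 (delete): buffer="ijbrwgik" (len 8), cursors c1@0 c2@4, authorship ........
After op 2 (add_cursor(4)): buffer="ijbrwgik" (len 8), cursors c1@0 c2@4 c3@4, authorship ........
After op 3 (move_left): buffer="ijbrwgik" (len 8), cursors c1@0 c2@3 c3@3, authorship ........
After op 4 (insert('o')): buffer="oijboorwgik" (len 11), cursors c1@1 c2@6 c3@6, authorship 1...23.....
After op 5 (move_left): buffer="oijboorwgik" (len 11), cursors c1@0 c2@5 c3@5, authorship 1...23.....

Answer: 0 5 5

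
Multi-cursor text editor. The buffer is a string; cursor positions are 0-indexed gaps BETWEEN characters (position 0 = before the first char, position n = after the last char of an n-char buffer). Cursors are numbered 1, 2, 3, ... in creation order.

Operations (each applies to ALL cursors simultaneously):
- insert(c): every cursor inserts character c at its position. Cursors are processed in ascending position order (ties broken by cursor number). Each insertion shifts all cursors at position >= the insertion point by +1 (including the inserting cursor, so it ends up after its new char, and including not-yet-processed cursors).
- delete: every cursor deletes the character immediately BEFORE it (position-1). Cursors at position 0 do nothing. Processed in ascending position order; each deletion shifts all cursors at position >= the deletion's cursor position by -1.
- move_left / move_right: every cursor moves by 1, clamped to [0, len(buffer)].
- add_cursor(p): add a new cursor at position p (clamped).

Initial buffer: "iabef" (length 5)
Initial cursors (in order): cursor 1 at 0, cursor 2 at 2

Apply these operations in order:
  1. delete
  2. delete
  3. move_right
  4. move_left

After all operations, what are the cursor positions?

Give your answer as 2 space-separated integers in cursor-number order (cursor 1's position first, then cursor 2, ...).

Answer: 0 0

Derivation:
After op 1 (delete): buffer="ibef" (len 4), cursors c1@0 c2@1, authorship ....
After op 2 (delete): buffer="bef" (len 3), cursors c1@0 c2@0, authorship ...
After op 3 (move_right): buffer="bef" (len 3), cursors c1@1 c2@1, authorship ...
After op 4 (move_left): buffer="bef" (len 3), cursors c1@0 c2@0, authorship ...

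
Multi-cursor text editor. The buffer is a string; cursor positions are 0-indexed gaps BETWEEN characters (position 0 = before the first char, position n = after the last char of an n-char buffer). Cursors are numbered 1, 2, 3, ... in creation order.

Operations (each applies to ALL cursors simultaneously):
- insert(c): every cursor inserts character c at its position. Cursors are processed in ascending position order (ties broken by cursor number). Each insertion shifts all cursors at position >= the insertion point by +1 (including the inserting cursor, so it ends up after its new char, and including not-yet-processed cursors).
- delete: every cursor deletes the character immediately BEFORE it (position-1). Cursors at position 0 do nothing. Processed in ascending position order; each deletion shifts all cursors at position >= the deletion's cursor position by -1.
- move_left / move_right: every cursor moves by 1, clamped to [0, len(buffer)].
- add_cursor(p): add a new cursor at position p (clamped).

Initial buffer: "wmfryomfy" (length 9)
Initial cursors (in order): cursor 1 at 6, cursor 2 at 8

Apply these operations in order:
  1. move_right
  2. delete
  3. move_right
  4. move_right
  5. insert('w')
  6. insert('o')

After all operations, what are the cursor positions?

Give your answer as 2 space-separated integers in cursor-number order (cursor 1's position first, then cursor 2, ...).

After op 1 (move_right): buffer="wmfryomfy" (len 9), cursors c1@7 c2@9, authorship .........
After op 2 (delete): buffer="wmfryof" (len 7), cursors c1@6 c2@7, authorship .......
After op 3 (move_right): buffer="wmfryof" (len 7), cursors c1@7 c2@7, authorship .......
After op 4 (move_right): buffer="wmfryof" (len 7), cursors c1@7 c2@7, authorship .......
After op 5 (insert('w')): buffer="wmfryofww" (len 9), cursors c1@9 c2@9, authorship .......12
After op 6 (insert('o')): buffer="wmfryofwwoo" (len 11), cursors c1@11 c2@11, authorship .......1212

Answer: 11 11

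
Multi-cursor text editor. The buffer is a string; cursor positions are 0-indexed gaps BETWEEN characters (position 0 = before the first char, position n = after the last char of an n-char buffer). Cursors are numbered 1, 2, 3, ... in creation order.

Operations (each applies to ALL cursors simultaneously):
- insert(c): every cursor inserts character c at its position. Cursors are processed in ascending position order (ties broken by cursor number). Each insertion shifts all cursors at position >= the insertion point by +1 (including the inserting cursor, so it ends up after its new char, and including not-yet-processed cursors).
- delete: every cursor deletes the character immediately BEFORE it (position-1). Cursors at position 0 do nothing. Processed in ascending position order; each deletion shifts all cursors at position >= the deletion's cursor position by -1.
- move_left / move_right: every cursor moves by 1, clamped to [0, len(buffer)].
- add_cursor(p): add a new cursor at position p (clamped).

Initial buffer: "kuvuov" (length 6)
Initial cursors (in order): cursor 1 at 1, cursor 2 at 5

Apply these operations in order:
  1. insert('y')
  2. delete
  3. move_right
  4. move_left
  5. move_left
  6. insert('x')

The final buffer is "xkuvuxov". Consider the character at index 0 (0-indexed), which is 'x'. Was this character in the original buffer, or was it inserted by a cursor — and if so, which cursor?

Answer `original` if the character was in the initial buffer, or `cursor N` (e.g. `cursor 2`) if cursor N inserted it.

After op 1 (insert('y')): buffer="kyuvuoyv" (len 8), cursors c1@2 c2@7, authorship .1....2.
After op 2 (delete): buffer="kuvuov" (len 6), cursors c1@1 c2@5, authorship ......
After op 3 (move_right): buffer="kuvuov" (len 6), cursors c1@2 c2@6, authorship ......
After op 4 (move_left): buffer="kuvuov" (len 6), cursors c1@1 c2@5, authorship ......
After op 5 (move_left): buffer="kuvuov" (len 6), cursors c1@0 c2@4, authorship ......
After op 6 (insert('x')): buffer="xkuvuxov" (len 8), cursors c1@1 c2@6, authorship 1....2..
Authorship (.=original, N=cursor N): 1 . . . . 2 . .
Index 0: author = 1

Answer: cursor 1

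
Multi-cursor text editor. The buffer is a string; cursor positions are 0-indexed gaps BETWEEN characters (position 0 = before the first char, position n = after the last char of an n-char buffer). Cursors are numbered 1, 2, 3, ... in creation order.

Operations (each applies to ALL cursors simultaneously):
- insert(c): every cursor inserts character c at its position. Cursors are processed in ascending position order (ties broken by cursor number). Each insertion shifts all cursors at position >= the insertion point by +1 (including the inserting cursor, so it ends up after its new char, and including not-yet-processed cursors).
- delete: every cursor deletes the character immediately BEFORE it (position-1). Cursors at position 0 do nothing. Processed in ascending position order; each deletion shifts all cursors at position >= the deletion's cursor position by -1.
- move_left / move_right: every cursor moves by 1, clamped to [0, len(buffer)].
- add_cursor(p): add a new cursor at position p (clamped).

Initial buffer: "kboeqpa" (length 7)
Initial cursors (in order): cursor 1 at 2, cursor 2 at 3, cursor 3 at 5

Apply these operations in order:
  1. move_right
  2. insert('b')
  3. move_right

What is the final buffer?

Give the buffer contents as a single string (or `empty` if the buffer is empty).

After op 1 (move_right): buffer="kboeqpa" (len 7), cursors c1@3 c2@4 c3@6, authorship .......
After op 2 (insert('b')): buffer="kbobebqpba" (len 10), cursors c1@4 c2@6 c3@9, authorship ...1.2..3.
After op 3 (move_right): buffer="kbobebqpba" (len 10), cursors c1@5 c2@7 c3@10, authorship ...1.2..3.

Answer: kbobebqpba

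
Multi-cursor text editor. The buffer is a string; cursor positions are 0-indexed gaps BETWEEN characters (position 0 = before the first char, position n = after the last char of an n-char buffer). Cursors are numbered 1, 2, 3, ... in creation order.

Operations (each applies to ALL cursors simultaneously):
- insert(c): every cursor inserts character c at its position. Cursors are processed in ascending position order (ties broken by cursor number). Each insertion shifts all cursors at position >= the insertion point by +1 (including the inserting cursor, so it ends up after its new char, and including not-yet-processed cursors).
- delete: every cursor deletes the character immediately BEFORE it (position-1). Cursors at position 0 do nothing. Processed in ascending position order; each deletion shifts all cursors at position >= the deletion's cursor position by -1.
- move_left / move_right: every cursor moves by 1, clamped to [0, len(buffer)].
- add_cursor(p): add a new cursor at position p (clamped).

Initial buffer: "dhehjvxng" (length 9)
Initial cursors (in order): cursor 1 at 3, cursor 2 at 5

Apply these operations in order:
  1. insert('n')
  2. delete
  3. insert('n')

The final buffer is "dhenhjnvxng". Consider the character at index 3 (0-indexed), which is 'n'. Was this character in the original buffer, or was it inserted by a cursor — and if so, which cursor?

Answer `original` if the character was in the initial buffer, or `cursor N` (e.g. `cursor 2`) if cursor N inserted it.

Answer: cursor 1

Derivation:
After op 1 (insert('n')): buffer="dhenhjnvxng" (len 11), cursors c1@4 c2@7, authorship ...1..2....
After op 2 (delete): buffer="dhehjvxng" (len 9), cursors c1@3 c2@5, authorship .........
After op 3 (insert('n')): buffer="dhenhjnvxng" (len 11), cursors c1@4 c2@7, authorship ...1..2....
Authorship (.=original, N=cursor N): . . . 1 . . 2 . . . .
Index 3: author = 1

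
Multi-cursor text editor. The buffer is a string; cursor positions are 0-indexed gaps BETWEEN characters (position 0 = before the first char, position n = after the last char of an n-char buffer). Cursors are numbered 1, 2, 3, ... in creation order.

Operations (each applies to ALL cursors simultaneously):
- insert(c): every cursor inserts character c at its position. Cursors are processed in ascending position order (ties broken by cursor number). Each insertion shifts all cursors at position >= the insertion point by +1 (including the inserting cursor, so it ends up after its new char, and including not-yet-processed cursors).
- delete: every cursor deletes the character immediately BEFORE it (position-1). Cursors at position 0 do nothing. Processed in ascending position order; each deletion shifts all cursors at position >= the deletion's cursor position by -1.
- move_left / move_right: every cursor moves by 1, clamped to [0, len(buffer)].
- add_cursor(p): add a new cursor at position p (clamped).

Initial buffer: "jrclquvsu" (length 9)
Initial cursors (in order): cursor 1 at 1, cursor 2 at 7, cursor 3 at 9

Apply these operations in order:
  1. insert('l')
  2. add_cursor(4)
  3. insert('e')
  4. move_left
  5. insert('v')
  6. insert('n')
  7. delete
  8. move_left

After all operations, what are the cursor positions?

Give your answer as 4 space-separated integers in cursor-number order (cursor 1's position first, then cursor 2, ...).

Answer: 2 13 18 6

Derivation:
After op 1 (insert('l')): buffer="jlrclquvlsul" (len 12), cursors c1@2 c2@9 c3@12, authorship .1......2..3
After op 2 (add_cursor(4)): buffer="jlrclquvlsul" (len 12), cursors c1@2 c4@4 c2@9 c3@12, authorship .1......2..3
After op 3 (insert('e')): buffer="jlercelquvlesule" (len 16), cursors c1@3 c4@6 c2@12 c3@16, authorship .11..4....22..33
After op 4 (move_left): buffer="jlercelquvlesule" (len 16), cursors c1@2 c4@5 c2@11 c3@15, authorship .11..4....22..33
After op 5 (insert('v')): buffer="jlvercvelquvlvesulve" (len 20), cursors c1@3 c4@7 c2@14 c3@19, authorship .111..44....222..333
After op 6 (insert('n')): buffer="jlvnercvnelquvlvnesulvne" (len 24), cursors c1@4 c4@9 c2@17 c3@23, authorship .1111..444....2222..3333
After op 7 (delete): buffer="jlvercvelquvlvesulve" (len 20), cursors c1@3 c4@7 c2@14 c3@19, authorship .111..44....222..333
After op 8 (move_left): buffer="jlvercvelquvlvesulve" (len 20), cursors c1@2 c4@6 c2@13 c3@18, authorship .111..44....222..333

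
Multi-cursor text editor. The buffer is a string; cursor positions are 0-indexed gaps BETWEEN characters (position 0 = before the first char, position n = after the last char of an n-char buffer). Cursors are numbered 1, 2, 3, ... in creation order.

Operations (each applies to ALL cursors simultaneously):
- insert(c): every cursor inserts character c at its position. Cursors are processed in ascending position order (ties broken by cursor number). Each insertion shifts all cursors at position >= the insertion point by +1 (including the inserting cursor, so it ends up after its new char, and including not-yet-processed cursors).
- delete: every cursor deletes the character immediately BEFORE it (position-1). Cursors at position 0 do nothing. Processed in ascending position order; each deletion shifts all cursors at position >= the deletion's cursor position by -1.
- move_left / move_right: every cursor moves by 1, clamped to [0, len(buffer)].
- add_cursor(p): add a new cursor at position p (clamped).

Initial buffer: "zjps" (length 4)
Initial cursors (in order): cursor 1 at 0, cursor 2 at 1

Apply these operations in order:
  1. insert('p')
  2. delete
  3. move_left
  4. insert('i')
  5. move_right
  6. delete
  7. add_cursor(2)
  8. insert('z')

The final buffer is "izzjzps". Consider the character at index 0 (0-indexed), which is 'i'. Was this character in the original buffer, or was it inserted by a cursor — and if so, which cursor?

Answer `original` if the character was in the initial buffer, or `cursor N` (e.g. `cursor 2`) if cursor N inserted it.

Answer: cursor 1

Derivation:
After op 1 (insert('p')): buffer="pzpjps" (len 6), cursors c1@1 c2@3, authorship 1.2...
After op 2 (delete): buffer="zjps" (len 4), cursors c1@0 c2@1, authorship ....
After op 3 (move_left): buffer="zjps" (len 4), cursors c1@0 c2@0, authorship ....
After op 4 (insert('i')): buffer="iizjps" (len 6), cursors c1@2 c2@2, authorship 12....
After op 5 (move_right): buffer="iizjps" (len 6), cursors c1@3 c2@3, authorship 12....
After op 6 (delete): buffer="ijps" (len 4), cursors c1@1 c2@1, authorship 1...
After op 7 (add_cursor(2)): buffer="ijps" (len 4), cursors c1@1 c2@1 c3@2, authorship 1...
After op 8 (insert('z')): buffer="izzjzps" (len 7), cursors c1@3 c2@3 c3@5, authorship 112.3..
Authorship (.=original, N=cursor N): 1 1 2 . 3 . .
Index 0: author = 1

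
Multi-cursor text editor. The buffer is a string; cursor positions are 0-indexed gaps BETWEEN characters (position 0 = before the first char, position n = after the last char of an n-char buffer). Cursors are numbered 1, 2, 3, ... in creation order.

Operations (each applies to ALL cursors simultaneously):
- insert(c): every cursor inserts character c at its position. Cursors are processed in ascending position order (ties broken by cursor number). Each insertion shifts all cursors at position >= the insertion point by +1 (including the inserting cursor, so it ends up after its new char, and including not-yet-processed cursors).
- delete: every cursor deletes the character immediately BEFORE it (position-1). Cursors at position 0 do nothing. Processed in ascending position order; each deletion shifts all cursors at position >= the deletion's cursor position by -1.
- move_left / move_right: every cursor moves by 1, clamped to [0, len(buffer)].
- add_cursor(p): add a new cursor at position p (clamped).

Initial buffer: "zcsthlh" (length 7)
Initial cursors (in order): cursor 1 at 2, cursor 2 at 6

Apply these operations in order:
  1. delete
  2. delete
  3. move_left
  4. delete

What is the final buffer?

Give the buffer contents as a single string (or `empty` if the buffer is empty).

After op 1 (delete): buffer="zsthh" (len 5), cursors c1@1 c2@4, authorship .....
After op 2 (delete): buffer="sth" (len 3), cursors c1@0 c2@2, authorship ...
After op 3 (move_left): buffer="sth" (len 3), cursors c1@0 c2@1, authorship ...
After op 4 (delete): buffer="th" (len 2), cursors c1@0 c2@0, authorship ..

Answer: th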